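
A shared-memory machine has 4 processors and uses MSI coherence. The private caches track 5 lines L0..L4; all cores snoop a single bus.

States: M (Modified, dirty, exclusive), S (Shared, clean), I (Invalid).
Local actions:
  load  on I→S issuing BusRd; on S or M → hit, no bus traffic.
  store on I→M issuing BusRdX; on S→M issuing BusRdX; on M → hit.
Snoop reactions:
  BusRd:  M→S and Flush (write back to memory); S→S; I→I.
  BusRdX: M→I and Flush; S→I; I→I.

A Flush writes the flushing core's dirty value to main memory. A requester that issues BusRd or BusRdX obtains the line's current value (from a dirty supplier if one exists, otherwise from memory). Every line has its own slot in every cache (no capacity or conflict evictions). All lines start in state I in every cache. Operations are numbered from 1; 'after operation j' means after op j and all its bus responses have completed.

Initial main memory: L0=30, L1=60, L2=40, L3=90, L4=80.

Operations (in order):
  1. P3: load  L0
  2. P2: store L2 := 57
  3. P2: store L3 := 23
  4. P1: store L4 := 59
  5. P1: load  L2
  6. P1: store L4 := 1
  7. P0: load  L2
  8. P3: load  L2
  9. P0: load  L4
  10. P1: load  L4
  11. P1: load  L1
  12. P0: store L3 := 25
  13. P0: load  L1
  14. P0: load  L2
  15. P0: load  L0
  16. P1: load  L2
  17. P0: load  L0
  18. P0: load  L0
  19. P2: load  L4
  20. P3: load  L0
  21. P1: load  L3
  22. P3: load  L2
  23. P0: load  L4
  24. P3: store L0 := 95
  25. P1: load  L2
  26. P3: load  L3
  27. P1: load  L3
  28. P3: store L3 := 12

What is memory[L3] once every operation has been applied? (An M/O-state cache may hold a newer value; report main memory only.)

  op1 P3: load  L0 → I/I/I/S on L0; bus BusRd; mem=30
  op2 P2: store L2 := 57 → I/I/M/I on L2; bus BusRdX; mem=40
  op3 P2: store L3 := 23 → I/I/M/I on L3; bus BusRdX; mem=90
  op4 P1: store L4 := 59 → I/M/I/I on L4; bus BusRdX; mem=80
  op5 P1: load  L2 → I/S/S/I on L2; bus BusRd Flush; mem=57
  op6 P1: store L4 := 1 → I/M/I/I on L4; bus (none); mem=80
  op7 P0: load  L2 → S/S/S/I on L2; bus BusRd; mem=57
  op8 P3: load  L2 → S/S/S/S on L2; bus BusRd; mem=57
  op9 P0: load  L4 → S/S/I/I on L4; bus BusRd Flush; mem=1
  op10 P1: load  L4 → S/S/I/I on L4; bus (none); mem=1
  op11 P1: load  L1 → I/S/I/I on L1; bus BusRd; mem=60
  op12 P0: store L3 := 25 → M/I/I/I on L3; bus BusRdX Flush; mem=23
  op13 P0: load  L1 → S/S/I/I on L1; bus BusRd; mem=60
  op14 P0: load  L2 → S/S/S/S on L2; bus (none); mem=57
  op15 P0: load  L0 → S/I/I/S on L0; bus BusRd; mem=30
  op16 P1: load  L2 → S/S/S/S on L2; bus (none); mem=57
  op17 P0: load  L0 → S/I/I/S on L0; bus (none); mem=30
  op18 P0: load  L0 → S/I/I/S on L0; bus (none); mem=30
  op19 P2: load  L4 → S/S/S/I on L4; bus BusRd; mem=1
  op20 P3: load  L0 → S/I/I/S on L0; bus (none); mem=30
  op21 P1: load  L3 → S/S/I/I on L3; bus BusRd Flush; mem=25
  op22 P3: load  L2 → S/S/S/S on L2; bus (none); mem=57
  op23 P0: load  L4 → S/S/S/I on L4; bus (none); mem=1
  op24 P3: store L0 := 95 → I/I/I/M on L0; bus BusRdX; mem=30
  op25 P1: load  L2 → S/S/S/S on L2; bus (none); mem=57
  op26 P3: load  L3 → S/S/I/S on L3; bus BusRd; mem=25
  op27 P1: load  L3 → S/S/I/S on L3; bus (none); mem=25
  op28 P3: store L3 := 12 → I/I/I/M on L3; bus BusRdX; mem=25

memory[L3] = 25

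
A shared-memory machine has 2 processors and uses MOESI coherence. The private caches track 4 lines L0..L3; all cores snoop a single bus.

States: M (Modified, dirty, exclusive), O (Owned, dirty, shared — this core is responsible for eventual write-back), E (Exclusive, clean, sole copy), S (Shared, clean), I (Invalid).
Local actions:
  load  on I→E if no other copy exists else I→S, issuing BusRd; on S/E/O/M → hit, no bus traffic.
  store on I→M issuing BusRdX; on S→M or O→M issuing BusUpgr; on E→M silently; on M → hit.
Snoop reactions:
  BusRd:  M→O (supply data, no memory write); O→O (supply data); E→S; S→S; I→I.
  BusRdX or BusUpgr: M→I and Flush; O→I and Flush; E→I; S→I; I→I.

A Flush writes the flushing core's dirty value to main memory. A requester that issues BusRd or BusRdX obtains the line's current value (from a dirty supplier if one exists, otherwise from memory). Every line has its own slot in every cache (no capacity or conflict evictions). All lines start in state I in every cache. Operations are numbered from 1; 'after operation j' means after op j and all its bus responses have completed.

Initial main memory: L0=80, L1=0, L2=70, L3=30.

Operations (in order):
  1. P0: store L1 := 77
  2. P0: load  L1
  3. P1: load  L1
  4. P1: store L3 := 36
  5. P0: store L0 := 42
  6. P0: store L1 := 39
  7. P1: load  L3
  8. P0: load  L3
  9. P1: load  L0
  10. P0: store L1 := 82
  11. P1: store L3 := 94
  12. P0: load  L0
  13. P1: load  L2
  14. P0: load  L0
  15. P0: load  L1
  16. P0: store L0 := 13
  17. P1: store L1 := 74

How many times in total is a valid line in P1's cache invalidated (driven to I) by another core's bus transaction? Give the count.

invalidations = 2

  op1 P0: store L1 := 77 → M/I on L1; bus BusRdX; mem=0
  op2 P0: load  L1 → M/I on L1; bus (none); mem=0
  op3 P1: load  L1 → O/S on L1; bus BusRd; mem=0
  op4 P1: store L3 := 36 → I/M on L3; bus BusRdX; mem=30
  op5 P0: store L0 := 42 → M/I on L0; bus BusRdX; mem=80
  op6 P0: store L1 := 39 → M/I on L1; bus BusUpgr; mem=0
  op7 P1: load  L3 → I/M on L3; bus (none); mem=30
  op8 P0: load  L3 → S/O on L3; bus BusRd; mem=30
  op9 P1: load  L0 → O/S on L0; bus BusRd; mem=80
  op10 P0: store L1 := 82 → M/I on L1; bus (none); mem=0
  op11 P1: store L3 := 94 → I/M on L3; bus BusUpgr; mem=30
  op12 P0: load  L0 → O/S on L0; bus (none); mem=80
  op13 P1: load  L2 → I/E on L2; bus BusRd; mem=70
  op14 P0: load  L0 → O/S on L0; bus (none); mem=80
  op15 P0: load  L1 → M/I on L1; bus (none); mem=0
  op16 P0: store L0 := 13 → M/I on L0; bus BusUpgr; mem=80
  op17 P1: store L1 := 74 → I/M on L1; bus BusRdX Flush; mem=82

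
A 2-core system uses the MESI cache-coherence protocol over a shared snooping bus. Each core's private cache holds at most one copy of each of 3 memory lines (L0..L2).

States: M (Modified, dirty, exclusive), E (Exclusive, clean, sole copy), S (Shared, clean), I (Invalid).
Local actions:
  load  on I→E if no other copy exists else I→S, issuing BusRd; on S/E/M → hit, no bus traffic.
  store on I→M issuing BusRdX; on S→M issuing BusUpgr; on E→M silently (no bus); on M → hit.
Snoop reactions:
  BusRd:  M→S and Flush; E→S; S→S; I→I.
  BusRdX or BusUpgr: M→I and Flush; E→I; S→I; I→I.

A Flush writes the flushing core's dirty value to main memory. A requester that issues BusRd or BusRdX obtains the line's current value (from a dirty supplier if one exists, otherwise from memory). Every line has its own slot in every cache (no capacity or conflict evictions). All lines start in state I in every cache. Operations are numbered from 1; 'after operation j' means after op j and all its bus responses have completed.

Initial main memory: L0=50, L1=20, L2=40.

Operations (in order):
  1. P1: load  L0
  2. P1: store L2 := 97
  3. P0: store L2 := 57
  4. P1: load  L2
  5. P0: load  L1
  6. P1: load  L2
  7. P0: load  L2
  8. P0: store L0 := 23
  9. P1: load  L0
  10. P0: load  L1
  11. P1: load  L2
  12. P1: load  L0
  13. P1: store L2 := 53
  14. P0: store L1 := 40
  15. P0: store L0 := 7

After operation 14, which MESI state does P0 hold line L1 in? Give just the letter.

state = M

[1] P1: load  L0 | P0:I, P1:E(50) | bus: BusRd
[2] P1: store L2 := 97 | P0:I, P1:M(97) | bus: BusRdX
[3] P0: store L2 := 57 | P0:M(57), P1:I | bus: BusRdX,Flush
[4] P1: load  L2 | P0:S(57), P1:S(57) | bus: BusRd,Flush
[5] P0: load  L1 | P0:E(20), P1:I | bus: BusRd
[6] P1: load  L2 | P0:S(57), P1:S(57) | bus: none
[7] P0: load  L2 | P0:S(57), P1:S(57) | bus: none
[8] P0: store L0 := 23 | P0:M(23), P1:I | bus: BusRdX
[9] P1: load  L0 | P0:S(23), P1:S(23) | bus: BusRd,Flush
[10] P0: load  L1 | P0:E(20), P1:I | bus: none
[11] P1: load  L2 | P0:S(57), P1:S(57) | bus: none
[12] P1: load  L0 | P0:S(23), P1:S(23) | bus: none
[13] P1: store L2 := 53 | P0:I, P1:M(53) | bus: BusUpgr
[14] P0: store L1 := 40 | P0:M(40), P1:I | bus: none
[15] P0: store L0 := 7 | P0:M(7), P1:I | bus: BusUpgr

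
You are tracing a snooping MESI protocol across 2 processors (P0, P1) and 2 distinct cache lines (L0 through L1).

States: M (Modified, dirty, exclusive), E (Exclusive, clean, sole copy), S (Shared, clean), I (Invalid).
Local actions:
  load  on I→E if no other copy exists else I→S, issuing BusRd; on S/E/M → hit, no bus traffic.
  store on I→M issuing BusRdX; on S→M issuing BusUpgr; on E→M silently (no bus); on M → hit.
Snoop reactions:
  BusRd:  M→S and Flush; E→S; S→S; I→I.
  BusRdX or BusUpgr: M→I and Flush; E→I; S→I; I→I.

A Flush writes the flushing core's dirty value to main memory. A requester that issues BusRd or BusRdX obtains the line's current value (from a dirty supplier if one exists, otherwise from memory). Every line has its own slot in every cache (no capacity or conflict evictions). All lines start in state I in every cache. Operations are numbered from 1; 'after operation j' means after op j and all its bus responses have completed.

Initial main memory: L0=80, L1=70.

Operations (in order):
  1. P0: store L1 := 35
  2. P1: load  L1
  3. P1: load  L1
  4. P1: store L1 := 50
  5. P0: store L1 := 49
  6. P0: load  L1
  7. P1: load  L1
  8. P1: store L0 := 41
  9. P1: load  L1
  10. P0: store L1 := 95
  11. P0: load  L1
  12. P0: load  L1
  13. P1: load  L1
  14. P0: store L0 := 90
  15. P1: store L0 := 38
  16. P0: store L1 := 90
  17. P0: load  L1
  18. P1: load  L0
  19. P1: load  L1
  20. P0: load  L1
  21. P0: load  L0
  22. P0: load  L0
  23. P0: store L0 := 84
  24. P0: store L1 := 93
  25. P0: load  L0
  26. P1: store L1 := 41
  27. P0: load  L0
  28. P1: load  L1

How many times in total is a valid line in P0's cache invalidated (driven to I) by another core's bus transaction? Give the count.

  op1 P0: store L1 := 35 → M/I on L1; bus BusRdX; mem=70
  op2 P1: load  L1 → S/S on L1; bus BusRd Flush; mem=35
  op3 P1: load  L1 → S/S on L1; bus (none); mem=35
  op4 P1: store L1 := 50 → I/M on L1; bus BusUpgr; mem=35
  op5 P0: store L1 := 49 → M/I on L1; bus BusRdX Flush; mem=50
  op6 P0: load  L1 → M/I on L1; bus (none); mem=50
  op7 P1: load  L1 → S/S on L1; bus BusRd Flush; mem=49
  op8 P1: store L0 := 41 → I/M on L0; bus BusRdX; mem=80
  op9 P1: load  L1 → S/S on L1; bus (none); mem=49
  op10 P0: store L1 := 95 → M/I on L1; bus BusUpgr; mem=49
  op11 P0: load  L1 → M/I on L1; bus (none); mem=49
  op12 P0: load  L1 → M/I on L1; bus (none); mem=49
  op13 P1: load  L1 → S/S on L1; bus BusRd Flush; mem=95
  op14 P0: store L0 := 90 → M/I on L0; bus BusRdX Flush; mem=41
  op15 P1: store L0 := 38 → I/M on L0; bus BusRdX Flush; mem=90
  op16 P0: store L1 := 90 → M/I on L1; bus BusUpgr; mem=95
  op17 P0: load  L1 → M/I on L1; bus (none); mem=95
  op18 P1: load  L0 → I/M on L0; bus (none); mem=90
  op19 P1: load  L1 → S/S on L1; bus BusRd Flush; mem=90
  op20 P0: load  L1 → S/S on L1; bus (none); mem=90
  op21 P0: load  L0 → S/S on L0; bus BusRd Flush; mem=38
  op22 P0: load  L0 → S/S on L0; bus (none); mem=38
  op23 P0: store L0 := 84 → M/I on L0; bus BusUpgr; mem=38
  op24 P0: store L1 := 93 → M/I on L1; bus BusUpgr; mem=90
  op25 P0: load  L0 → M/I on L0; bus (none); mem=38
  op26 P1: store L1 := 41 → I/M on L1; bus BusRdX Flush; mem=93
  op27 P0: load  L0 → M/I on L0; bus (none); mem=38
  op28 P1: load  L1 → I/M on L1; bus (none); mem=93

invalidations = 3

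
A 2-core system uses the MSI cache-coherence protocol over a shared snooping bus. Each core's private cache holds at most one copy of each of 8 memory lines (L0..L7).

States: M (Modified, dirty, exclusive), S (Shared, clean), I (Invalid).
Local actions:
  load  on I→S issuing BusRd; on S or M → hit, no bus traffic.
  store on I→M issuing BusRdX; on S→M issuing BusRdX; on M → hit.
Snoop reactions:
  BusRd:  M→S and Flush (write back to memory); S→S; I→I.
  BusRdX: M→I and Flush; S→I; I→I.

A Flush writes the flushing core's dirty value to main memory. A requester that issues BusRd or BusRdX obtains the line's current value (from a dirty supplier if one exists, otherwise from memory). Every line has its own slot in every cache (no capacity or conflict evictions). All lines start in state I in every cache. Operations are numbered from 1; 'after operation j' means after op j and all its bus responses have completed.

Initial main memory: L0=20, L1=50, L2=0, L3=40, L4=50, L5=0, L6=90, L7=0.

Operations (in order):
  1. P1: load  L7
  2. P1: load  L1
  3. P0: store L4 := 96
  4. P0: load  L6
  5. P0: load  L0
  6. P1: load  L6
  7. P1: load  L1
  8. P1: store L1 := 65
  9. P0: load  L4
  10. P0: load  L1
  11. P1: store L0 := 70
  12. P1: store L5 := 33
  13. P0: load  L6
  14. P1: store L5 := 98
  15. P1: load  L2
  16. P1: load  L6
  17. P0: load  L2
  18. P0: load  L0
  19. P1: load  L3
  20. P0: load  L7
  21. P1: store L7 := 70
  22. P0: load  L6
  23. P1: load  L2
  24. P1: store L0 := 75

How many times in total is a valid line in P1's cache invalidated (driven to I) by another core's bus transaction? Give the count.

invalidations = 0

  op1 P1: load  L7 → I/S on L7; bus BusRd; mem=0
  op2 P1: load  L1 → I/S on L1; bus BusRd; mem=50
  op3 P0: store L4 := 96 → M/I on L4; bus BusRdX; mem=50
  op4 P0: load  L6 → S/I on L6; bus BusRd; mem=90
  op5 P0: load  L0 → S/I on L0; bus BusRd; mem=20
  op6 P1: load  L6 → S/S on L6; bus BusRd; mem=90
  op7 P1: load  L1 → I/S on L1; bus (none); mem=50
  op8 P1: store L1 := 65 → I/M on L1; bus BusRdX; mem=50
  op9 P0: load  L4 → M/I on L4; bus (none); mem=50
  op10 P0: load  L1 → S/S on L1; bus BusRd Flush; mem=65
  op11 P1: store L0 := 70 → I/M on L0; bus BusRdX; mem=20
  op12 P1: store L5 := 33 → I/M on L5; bus BusRdX; mem=0
  op13 P0: load  L6 → S/S on L6; bus (none); mem=90
  op14 P1: store L5 := 98 → I/M on L5; bus (none); mem=0
  op15 P1: load  L2 → I/S on L2; bus BusRd; mem=0
  op16 P1: load  L6 → S/S on L6; bus (none); mem=90
  op17 P0: load  L2 → S/S on L2; bus BusRd; mem=0
  op18 P0: load  L0 → S/S on L0; bus BusRd Flush; mem=70
  op19 P1: load  L3 → I/S on L3; bus BusRd; mem=40
  op20 P0: load  L7 → S/S on L7; bus BusRd; mem=0
  op21 P1: store L7 := 70 → I/M on L7; bus BusRdX; mem=0
  op22 P0: load  L6 → S/S on L6; bus (none); mem=90
  op23 P1: load  L2 → S/S on L2; bus (none); mem=0
  op24 P1: store L0 := 75 → I/M on L0; bus BusRdX; mem=70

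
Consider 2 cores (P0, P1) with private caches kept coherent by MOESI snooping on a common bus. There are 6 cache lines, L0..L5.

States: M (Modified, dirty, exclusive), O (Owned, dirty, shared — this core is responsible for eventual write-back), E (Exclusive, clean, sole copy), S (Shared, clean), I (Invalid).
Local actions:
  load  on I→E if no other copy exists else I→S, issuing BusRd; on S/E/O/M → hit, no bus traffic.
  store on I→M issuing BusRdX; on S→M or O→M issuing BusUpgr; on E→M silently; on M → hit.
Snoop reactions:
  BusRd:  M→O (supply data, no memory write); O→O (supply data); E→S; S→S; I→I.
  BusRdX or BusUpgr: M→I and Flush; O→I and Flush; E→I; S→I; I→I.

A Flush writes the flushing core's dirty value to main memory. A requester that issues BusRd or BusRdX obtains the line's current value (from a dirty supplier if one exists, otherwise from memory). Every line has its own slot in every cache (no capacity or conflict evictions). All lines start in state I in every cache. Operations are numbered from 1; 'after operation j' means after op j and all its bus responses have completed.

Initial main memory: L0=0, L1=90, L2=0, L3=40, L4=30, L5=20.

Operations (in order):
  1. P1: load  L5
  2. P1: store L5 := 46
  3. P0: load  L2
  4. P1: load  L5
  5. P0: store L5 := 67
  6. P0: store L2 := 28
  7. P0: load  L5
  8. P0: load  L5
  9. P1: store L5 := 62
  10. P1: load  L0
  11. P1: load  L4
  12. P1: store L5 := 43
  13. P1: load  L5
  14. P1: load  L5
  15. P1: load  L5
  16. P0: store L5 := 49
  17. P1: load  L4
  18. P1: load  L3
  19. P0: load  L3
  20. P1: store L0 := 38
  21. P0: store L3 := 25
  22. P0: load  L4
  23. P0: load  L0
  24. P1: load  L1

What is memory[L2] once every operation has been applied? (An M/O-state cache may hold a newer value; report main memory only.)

  op1 P1: load  L5 → I/E on L5; bus BusRd; mem=20
  op2 P1: store L5 := 46 → I/M on L5; bus (none); mem=20
  op3 P0: load  L2 → E/I on L2; bus BusRd; mem=0
  op4 P1: load  L5 → I/M on L5; bus (none); mem=20
  op5 P0: store L5 := 67 → M/I on L5; bus BusRdX Flush; mem=46
  op6 P0: store L2 := 28 → M/I on L2; bus (none); mem=0
  op7 P0: load  L5 → M/I on L5; bus (none); mem=46
  op8 P0: load  L5 → M/I on L5; bus (none); mem=46
  op9 P1: store L5 := 62 → I/M on L5; bus BusRdX Flush; mem=67
  op10 P1: load  L0 → I/E on L0; bus BusRd; mem=0
  op11 P1: load  L4 → I/E on L4; bus BusRd; mem=30
  op12 P1: store L5 := 43 → I/M on L5; bus (none); mem=67
  op13 P1: load  L5 → I/M on L5; bus (none); mem=67
  op14 P1: load  L5 → I/M on L5; bus (none); mem=67
  op15 P1: load  L5 → I/M on L5; bus (none); mem=67
  op16 P0: store L5 := 49 → M/I on L5; bus BusRdX Flush; mem=43
  op17 P1: load  L4 → I/E on L4; bus (none); mem=30
  op18 P1: load  L3 → I/E on L3; bus BusRd; mem=40
  op19 P0: load  L3 → S/S on L3; bus BusRd; mem=40
  op20 P1: store L0 := 38 → I/M on L0; bus (none); mem=0
  op21 P0: store L3 := 25 → M/I on L3; bus BusUpgr; mem=40
  op22 P0: load  L4 → S/S on L4; bus BusRd; mem=30
  op23 P0: load  L0 → S/O on L0; bus BusRd; mem=0
  op24 P1: load  L1 → I/E on L1; bus BusRd; mem=90

memory[L2] = 0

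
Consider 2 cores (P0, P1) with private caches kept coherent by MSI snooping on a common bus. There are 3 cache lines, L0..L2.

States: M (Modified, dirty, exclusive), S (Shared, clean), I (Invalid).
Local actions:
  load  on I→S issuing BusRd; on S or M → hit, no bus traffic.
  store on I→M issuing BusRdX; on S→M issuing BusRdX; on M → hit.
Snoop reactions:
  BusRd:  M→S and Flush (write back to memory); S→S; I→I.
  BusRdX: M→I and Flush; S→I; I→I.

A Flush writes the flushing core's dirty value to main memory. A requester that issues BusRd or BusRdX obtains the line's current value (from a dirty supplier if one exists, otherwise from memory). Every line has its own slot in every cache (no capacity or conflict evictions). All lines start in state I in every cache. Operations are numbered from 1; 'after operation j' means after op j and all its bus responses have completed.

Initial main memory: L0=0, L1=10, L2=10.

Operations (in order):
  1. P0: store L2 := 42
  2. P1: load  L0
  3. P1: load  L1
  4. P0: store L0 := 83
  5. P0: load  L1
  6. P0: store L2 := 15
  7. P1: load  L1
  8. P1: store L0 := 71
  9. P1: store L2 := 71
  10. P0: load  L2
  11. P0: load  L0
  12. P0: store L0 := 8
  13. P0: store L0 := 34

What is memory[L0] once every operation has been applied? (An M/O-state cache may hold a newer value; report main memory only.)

memory[L0] = 71

1. P0: store L2 := 42  bus=[BusRdX]  L2: P0=M P1=I  mem[L2]=10
2. P1: load  L0  bus=[BusRd]  L0: P0=I P1=S  mem[L0]=0
3. P1: load  L1  bus=[BusRd]  L1: P0=I P1=S  mem[L1]=10
4. P0: store L0 := 83  bus=[BusRdX]  L0: P0=M P1=I  mem[L0]=0
5. P0: load  L1  bus=[BusRd]  L1: P0=S P1=S  mem[L1]=10
6. P0: store L2 := 15  bus=[-]  L2: P0=M P1=I  mem[L2]=10
7. P1: load  L1  bus=[-]  L1: P0=S P1=S  mem[L1]=10
8. P1: store L0 := 71  bus=[BusRdX,Flush]  L0: P0=I P1=M  mem[L0]=83
9. P1: store L2 := 71  bus=[BusRdX,Flush]  L2: P0=I P1=M  mem[L2]=15
10. P0: load  L2  bus=[BusRd,Flush]  L2: P0=S P1=S  mem[L2]=71
11. P0: load  L0  bus=[BusRd,Flush]  L0: P0=S P1=S  mem[L0]=71
12. P0: store L0 := 8  bus=[BusRdX]  L0: P0=M P1=I  mem[L0]=71
13. P0: store L0 := 34  bus=[-]  L0: P0=M P1=I  mem[L0]=71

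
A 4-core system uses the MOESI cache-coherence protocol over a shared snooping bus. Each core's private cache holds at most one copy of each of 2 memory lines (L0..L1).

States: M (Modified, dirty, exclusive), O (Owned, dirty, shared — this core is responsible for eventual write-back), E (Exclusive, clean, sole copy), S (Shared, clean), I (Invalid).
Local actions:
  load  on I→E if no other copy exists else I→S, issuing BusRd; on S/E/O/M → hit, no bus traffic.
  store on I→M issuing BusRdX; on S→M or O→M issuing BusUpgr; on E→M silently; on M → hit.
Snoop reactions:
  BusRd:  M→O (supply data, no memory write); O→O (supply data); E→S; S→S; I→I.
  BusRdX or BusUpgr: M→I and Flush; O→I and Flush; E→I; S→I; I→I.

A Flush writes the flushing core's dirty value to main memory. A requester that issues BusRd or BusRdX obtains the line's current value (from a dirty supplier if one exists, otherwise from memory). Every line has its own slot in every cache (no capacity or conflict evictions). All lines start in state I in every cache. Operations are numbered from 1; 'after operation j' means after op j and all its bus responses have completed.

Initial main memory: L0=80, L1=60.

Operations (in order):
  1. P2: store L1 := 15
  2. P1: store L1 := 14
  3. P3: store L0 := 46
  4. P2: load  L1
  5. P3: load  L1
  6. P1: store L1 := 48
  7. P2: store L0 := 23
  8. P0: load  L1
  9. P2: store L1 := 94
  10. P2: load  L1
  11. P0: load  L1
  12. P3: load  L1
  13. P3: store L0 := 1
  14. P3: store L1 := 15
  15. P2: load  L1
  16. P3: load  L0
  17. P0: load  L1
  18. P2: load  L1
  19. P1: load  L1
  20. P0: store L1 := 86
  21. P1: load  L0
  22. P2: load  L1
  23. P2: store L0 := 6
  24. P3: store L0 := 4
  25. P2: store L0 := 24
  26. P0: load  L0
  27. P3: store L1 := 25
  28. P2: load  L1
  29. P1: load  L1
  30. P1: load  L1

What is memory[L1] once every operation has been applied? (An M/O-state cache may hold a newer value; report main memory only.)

[1] P2: store L1 := 15 | P0:I, P1:I, P2:M(15), P3:I | bus: BusRdX
[2] P1: store L1 := 14 | P0:I, P1:M(14), P2:I, P3:I | bus: BusRdX,Flush
[3] P3: store L0 := 46 | P0:I, P1:I, P2:I, P3:M(46) | bus: BusRdX
[4] P2: load  L1 | P0:I, P1:O(14), P2:S(14), P3:I | bus: BusRd
[5] P3: load  L1 | P0:I, P1:O(14), P2:S(14), P3:S(14) | bus: BusRd
[6] P1: store L1 := 48 | P0:I, P1:M(48), P2:I, P3:I | bus: BusUpgr
[7] P2: store L0 := 23 | P0:I, P1:I, P2:M(23), P3:I | bus: BusRdX,Flush
[8] P0: load  L1 | P0:S(48), P1:O(48), P2:I, P3:I | bus: BusRd
[9] P2: store L1 := 94 | P0:I, P1:I, P2:M(94), P3:I | bus: BusRdX,Flush
[10] P2: load  L1 | P0:I, P1:I, P2:M(94), P3:I | bus: none
[11] P0: load  L1 | P0:S(94), P1:I, P2:O(94), P3:I | bus: BusRd
[12] P3: load  L1 | P0:S(94), P1:I, P2:O(94), P3:S(94) | bus: BusRd
[13] P3: store L0 := 1 | P0:I, P1:I, P2:I, P3:M(1) | bus: BusRdX,Flush
[14] P3: store L1 := 15 | P0:I, P1:I, P2:I, P3:M(15) | bus: BusUpgr,Flush
[15] P2: load  L1 | P0:I, P1:I, P2:S(15), P3:O(15) | bus: BusRd
[16] P3: load  L0 | P0:I, P1:I, P2:I, P3:M(1) | bus: none
[17] P0: load  L1 | P0:S(15), P1:I, P2:S(15), P3:O(15) | bus: BusRd
[18] P2: load  L1 | P0:S(15), P1:I, P2:S(15), P3:O(15) | bus: none
[19] P1: load  L1 | P0:S(15), P1:S(15), P2:S(15), P3:O(15) | bus: BusRd
[20] P0: store L1 := 86 | P0:M(86), P1:I, P2:I, P3:I | bus: BusUpgr,Flush
[21] P1: load  L0 | P0:I, P1:S(1), P2:I, P3:O(1) | bus: BusRd
[22] P2: load  L1 | P0:O(86), P1:I, P2:S(86), P3:I | bus: BusRd
[23] P2: store L0 := 6 | P0:I, P1:I, P2:M(6), P3:I | bus: BusRdX,Flush
[24] P3: store L0 := 4 | P0:I, P1:I, P2:I, P3:M(4) | bus: BusRdX,Flush
[25] P2: store L0 := 24 | P0:I, P1:I, P2:M(24), P3:I | bus: BusRdX,Flush
[26] P0: load  L0 | P0:S(24), P1:I, P2:O(24), P3:I | bus: BusRd
[27] P3: store L1 := 25 | P0:I, P1:I, P2:I, P3:M(25) | bus: BusRdX,Flush
[28] P2: load  L1 | P0:I, P1:I, P2:S(25), P3:O(25) | bus: BusRd
[29] P1: load  L1 | P0:I, P1:S(25), P2:S(25), P3:O(25) | bus: BusRd
[30] P1: load  L1 | P0:I, P1:S(25), P2:S(25), P3:O(25) | bus: none

memory[L1] = 86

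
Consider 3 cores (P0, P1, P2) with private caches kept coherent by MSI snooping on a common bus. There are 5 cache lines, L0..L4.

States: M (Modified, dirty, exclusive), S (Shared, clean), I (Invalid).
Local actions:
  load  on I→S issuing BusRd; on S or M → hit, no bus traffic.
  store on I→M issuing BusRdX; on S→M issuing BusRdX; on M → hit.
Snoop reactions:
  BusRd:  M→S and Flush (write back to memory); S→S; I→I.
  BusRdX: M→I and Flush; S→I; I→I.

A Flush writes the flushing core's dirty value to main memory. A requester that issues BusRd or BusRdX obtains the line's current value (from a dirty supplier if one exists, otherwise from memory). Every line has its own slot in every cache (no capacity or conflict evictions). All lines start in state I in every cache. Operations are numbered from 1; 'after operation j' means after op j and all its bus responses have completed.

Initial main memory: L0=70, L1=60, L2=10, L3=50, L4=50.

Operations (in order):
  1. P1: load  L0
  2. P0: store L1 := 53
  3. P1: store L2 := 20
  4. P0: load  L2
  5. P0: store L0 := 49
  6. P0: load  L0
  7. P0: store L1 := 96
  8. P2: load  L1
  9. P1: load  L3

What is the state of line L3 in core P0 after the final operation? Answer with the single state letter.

[1] P1: load  L0 | P0:I, P1:S(70), P2:I | bus: BusRd
[2] P0: store L1 := 53 | P0:M(53), P1:I, P2:I | bus: BusRdX
[3] P1: store L2 := 20 | P0:I, P1:M(20), P2:I | bus: BusRdX
[4] P0: load  L2 | P0:S(20), P1:S(20), P2:I | bus: BusRd,Flush
[5] P0: store L0 := 49 | P0:M(49), P1:I, P2:I | bus: BusRdX
[6] P0: load  L0 | P0:M(49), P1:I, P2:I | bus: none
[7] P0: store L1 := 96 | P0:M(96), P1:I, P2:I | bus: none
[8] P2: load  L1 | P0:S(96), P1:I, P2:S(96) | bus: BusRd,Flush
[9] P1: load  L3 | P0:I, P1:S(50), P2:I | bus: BusRd

state = I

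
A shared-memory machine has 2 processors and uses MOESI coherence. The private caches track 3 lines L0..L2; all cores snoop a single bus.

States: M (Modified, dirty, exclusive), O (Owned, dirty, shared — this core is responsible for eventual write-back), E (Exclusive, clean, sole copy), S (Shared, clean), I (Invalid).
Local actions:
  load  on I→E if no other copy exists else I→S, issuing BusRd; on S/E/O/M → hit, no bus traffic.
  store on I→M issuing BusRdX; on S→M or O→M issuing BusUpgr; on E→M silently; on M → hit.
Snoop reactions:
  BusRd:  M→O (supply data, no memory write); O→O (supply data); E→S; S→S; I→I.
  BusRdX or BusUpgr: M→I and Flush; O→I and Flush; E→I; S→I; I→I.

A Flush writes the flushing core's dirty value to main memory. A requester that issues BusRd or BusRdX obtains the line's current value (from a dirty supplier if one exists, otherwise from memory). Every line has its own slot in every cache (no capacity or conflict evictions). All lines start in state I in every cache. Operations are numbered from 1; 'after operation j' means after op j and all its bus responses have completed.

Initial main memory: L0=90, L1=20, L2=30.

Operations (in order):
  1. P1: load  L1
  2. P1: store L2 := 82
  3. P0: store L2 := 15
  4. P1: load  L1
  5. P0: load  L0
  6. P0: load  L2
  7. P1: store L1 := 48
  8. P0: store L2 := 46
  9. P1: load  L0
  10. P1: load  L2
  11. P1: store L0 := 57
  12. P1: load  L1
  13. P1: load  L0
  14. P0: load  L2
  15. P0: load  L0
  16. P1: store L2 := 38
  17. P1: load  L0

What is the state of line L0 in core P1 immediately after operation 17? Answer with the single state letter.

  op1 P1: load  L1 → I/E on L1; bus BusRd; mem=20
  op2 P1: store L2 := 82 → I/M on L2; bus BusRdX; mem=30
  op3 P0: store L2 := 15 → M/I on L2; bus BusRdX Flush; mem=82
  op4 P1: load  L1 → I/E on L1; bus (none); mem=20
  op5 P0: load  L0 → E/I on L0; bus BusRd; mem=90
  op6 P0: load  L2 → M/I on L2; bus (none); mem=82
  op7 P1: store L1 := 48 → I/M on L1; bus (none); mem=20
  op8 P0: store L2 := 46 → M/I on L2; bus (none); mem=82
  op9 P1: load  L0 → S/S on L0; bus BusRd; mem=90
  op10 P1: load  L2 → O/S on L2; bus BusRd; mem=82
  op11 P1: store L0 := 57 → I/M on L0; bus BusUpgr; mem=90
  op12 P1: load  L1 → I/M on L1; bus (none); mem=20
  op13 P1: load  L0 → I/M on L0; bus (none); mem=90
  op14 P0: load  L2 → O/S on L2; bus (none); mem=82
  op15 P0: load  L0 → S/O on L0; bus BusRd; mem=90
  op16 P1: store L2 := 38 → I/M on L2; bus BusUpgr Flush; mem=46
  op17 P1: load  L0 → S/O on L0; bus (none); mem=90

state = O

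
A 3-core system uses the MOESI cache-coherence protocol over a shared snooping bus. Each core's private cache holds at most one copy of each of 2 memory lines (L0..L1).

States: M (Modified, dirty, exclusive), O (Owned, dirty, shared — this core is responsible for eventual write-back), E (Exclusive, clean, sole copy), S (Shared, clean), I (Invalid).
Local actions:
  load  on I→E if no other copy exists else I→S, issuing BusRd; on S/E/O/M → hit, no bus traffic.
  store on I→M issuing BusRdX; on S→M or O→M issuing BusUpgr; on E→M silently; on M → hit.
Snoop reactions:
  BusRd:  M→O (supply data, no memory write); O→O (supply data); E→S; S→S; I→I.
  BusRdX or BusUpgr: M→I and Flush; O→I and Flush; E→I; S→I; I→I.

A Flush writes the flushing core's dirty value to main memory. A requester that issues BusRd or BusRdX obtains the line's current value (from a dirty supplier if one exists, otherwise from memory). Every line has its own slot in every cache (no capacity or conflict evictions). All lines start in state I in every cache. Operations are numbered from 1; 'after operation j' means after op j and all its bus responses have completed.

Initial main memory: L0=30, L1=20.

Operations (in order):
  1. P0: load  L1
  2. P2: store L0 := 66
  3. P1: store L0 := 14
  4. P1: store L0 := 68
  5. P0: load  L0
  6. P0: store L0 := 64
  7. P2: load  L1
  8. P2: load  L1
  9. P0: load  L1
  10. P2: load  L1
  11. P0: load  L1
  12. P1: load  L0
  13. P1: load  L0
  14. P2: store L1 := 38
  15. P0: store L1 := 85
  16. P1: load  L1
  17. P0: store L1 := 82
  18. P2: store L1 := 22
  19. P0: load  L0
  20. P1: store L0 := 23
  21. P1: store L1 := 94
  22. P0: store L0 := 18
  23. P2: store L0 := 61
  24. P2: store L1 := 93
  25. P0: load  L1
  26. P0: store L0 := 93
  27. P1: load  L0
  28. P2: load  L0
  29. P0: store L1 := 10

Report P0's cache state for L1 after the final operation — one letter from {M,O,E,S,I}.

state = M

step 1: P0: load  L1  ⟶  EII  (L1)  txn=BusRd  M[L1]=20
step 2: P2: store L0 := 66  ⟶  IIM  (L0)  txn=BusRdX  M[L0]=30
step 3: P1: store L0 := 14  ⟶  IMI  (L0)  txn=BusRdX+Flush  M[L0]=66
step 4: P1: store L0 := 68  ⟶  IMI  (L0)  txn=∅  M[L0]=66
step 5: P0: load  L0  ⟶  SOI  (L0)  txn=BusRd  M[L0]=66
step 6: P0: store L0 := 64  ⟶  MII  (L0)  txn=BusUpgr+Flush  M[L0]=68
step 7: P2: load  L1  ⟶  SIS  (L1)  txn=BusRd  M[L1]=20
step 8: P2: load  L1  ⟶  SIS  (L1)  txn=∅  M[L1]=20
step 9: P0: load  L1  ⟶  SIS  (L1)  txn=∅  M[L1]=20
step 10: P2: load  L1  ⟶  SIS  (L1)  txn=∅  M[L1]=20
step 11: P0: load  L1  ⟶  SIS  (L1)  txn=∅  M[L1]=20
step 12: P1: load  L0  ⟶  OSI  (L0)  txn=BusRd  M[L0]=68
step 13: P1: load  L0  ⟶  OSI  (L0)  txn=∅  M[L0]=68
step 14: P2: store L1 := 38  ⟶  IIM  (L1)  txn=BusUpgr  M[L1]=20
step 15: P0: store L1 := 85  ⟶  MII  (L1)  txn=BusRdX+Flush  M[L1]=38
step 16: P1: load  L1  ⟶  OSI  (L1)  txn=BusRd  M[L1]=38
step 17: P0: store L1 := 82  ⟶  MII  (L1)  txn=BusUpgr  M[L1]=38
step 18: P2: store L1 := 22  ⟶  IIM  (L1)  txn=BusRdX+Flush  M[L1]=82
step 19: P0: load  L0  ⟶  OSI  (L0)  txn=∅  M[L0]=68
step 20: P1: store L0 := 23  ⟶  IMI  (L0)  txn=BusUpgr+Flush  M[L0]=64
step 21: P1: store L1 := 94  ⟶  IMI  (L1)  txn=BusRdX+Flush  M[L1]=22
step 22: P0: store L0 := 18  ⟶  MII  (L0)  txn=BusRdX+Flush  M[L0]=23
step 23: P2: store L0 := 61  ⟶  IIM  (L0)  txn=BusRdX+Flush  M[L0]=18
step 24: P2: store L1 := 93  ⟶  IIM  (L1)  txn=BusRdX+Flush  M[L1]=94
step 25: P0: load  L1  ⟶  SIO  (L1)  txn=BusRd  M[L1]=94
step 26: P0: store L0 := 93  ⟶  MII  (L0)  txn=BusRdX+Flush  M[L0]=61
step 27: P1: load  L0  ⟶  OSI  (L0)  txn=BusRd  M[L0]=61
step 28: P2: load  L0  ⟶  OSS  (L0)  txn=BusRd  M[L0]=61
step 29: P0: store L1 := 10  ⟶  MII  (L1)  txn=BusUpgr+Flush  M[L1]=93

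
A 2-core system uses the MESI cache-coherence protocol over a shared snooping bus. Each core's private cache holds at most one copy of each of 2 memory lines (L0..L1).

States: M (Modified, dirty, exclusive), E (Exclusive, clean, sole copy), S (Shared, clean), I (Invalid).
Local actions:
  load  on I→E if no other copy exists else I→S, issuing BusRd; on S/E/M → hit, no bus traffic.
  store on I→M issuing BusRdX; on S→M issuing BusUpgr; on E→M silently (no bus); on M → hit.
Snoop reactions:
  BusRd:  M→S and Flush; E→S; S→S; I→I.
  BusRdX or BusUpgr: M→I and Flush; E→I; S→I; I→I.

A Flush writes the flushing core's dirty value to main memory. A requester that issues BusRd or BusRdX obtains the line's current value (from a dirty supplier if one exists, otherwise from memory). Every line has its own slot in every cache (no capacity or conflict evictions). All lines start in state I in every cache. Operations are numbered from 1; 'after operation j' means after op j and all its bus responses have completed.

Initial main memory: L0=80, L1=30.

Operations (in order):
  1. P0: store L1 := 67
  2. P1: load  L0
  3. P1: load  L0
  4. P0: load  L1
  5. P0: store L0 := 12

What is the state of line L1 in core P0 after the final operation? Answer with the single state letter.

step 1: P0: store L1 := 67  ⟶  MI  (L1)  txn=BusRdX  M[L1]=30
step 2: P1: load  L0  ⟶  IE  (L0)  txn=BusRd  M[L0]=80
step 3: P1: load  L0  ⟶  IE  (L0)  txn=∅  M[L0]=80
step 4: P0: load  L1  ⟶  MI  (L1)  txn=∅  M[L1]=30
step 5: P0: store L0 := 12  ⟶  MI  (L0)  txn=BusRdX  M[L0]=80

state = M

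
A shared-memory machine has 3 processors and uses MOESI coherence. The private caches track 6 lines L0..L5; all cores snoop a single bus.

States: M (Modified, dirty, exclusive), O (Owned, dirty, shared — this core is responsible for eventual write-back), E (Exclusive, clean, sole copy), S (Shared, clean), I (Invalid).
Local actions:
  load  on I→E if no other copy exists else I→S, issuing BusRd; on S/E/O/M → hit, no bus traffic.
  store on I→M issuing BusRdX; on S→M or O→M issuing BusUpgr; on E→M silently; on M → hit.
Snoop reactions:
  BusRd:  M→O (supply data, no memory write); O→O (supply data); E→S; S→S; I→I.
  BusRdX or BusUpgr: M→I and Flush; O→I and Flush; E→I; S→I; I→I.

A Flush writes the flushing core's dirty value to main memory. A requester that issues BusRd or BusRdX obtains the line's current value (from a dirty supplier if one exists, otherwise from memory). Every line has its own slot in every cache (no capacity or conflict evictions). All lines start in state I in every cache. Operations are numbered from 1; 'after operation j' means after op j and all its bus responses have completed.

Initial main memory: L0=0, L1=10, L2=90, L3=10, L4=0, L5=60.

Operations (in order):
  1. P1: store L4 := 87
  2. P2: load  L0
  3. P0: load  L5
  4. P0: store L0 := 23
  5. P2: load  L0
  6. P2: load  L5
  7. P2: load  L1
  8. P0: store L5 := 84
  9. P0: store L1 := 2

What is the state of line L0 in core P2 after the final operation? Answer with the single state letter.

  op1 P1: store L4 := 87 → I/M/I on L4; bus BusRdX; mem=0
  op2 P2: load  L0 → I/I/E on L0; bus BusRd; mem=0
  op3 P0: load  L5 → E/I/I on L5; bus BusRd; mem=60
  op4 P0: store L0 := 23 → M/I/I on L0; bus BusRdX; mem=0
  op5 P2: load  L0 → O/I/S on L0; bus BusRd; mem=0
  op6 P2: load  L5 → S/I/S on L5; bus BusRd; mem=60
  op7 P2: load  L1 → I/I/E on L1; bus BusRd; mem=10
  op8 P0: store L5 := 84 → M/I/I on L5; bus BusUpgr; mem=60
  op9 P0: store L1 := 2 → M/I/I on L1; bus BusRdX; mem=10

state = S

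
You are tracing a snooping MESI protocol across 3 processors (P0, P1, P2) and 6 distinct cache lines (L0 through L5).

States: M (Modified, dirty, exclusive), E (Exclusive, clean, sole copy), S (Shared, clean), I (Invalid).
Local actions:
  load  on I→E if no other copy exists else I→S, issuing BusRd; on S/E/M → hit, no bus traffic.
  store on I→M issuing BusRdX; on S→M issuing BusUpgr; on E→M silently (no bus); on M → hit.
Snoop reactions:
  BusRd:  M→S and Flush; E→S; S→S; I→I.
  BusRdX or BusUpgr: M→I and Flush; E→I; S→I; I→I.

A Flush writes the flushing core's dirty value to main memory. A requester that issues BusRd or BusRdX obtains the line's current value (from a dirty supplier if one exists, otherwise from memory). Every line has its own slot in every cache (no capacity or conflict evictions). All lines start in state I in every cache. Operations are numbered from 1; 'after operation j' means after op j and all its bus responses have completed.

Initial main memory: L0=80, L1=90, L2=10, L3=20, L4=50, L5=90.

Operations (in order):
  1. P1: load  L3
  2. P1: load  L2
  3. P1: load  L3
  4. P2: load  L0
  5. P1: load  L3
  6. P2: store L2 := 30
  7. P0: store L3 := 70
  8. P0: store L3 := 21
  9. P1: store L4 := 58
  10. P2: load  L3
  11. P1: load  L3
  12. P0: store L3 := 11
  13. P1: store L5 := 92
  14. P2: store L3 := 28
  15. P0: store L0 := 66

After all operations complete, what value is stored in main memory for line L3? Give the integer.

memory[L3] = 11

[1] P1: load  L3 | P0:I, P1:E(20), P2:I | bus: BusRd
[2] P1: load  L2 | P0:I, P1:E(10), P2:I | bus: BusRd
[3] P1: load  L3 | P0:I, P1:E(20), P2:I | bus: none
[4] P2: load  L0 | P0:I, P1:I, P2:E(80) | bus: BusRd
[5] P1: load  L3 | P0:I, P1:E(20), P2:I | bus: none
[6] P2: store L2 := 30 | P0:I, P1:I, P2:M(30) | bus: BusRdX
[7] P0: store L3 := 70 | P0:M(70), P1:I, P2:I | bus: BusRdX
[8] P0: store L3 := 21 | P0:M(21), P1:I, P2:I | bus: none
[9] P1: store L4 := 58 | P0:I, P1:M(58), P2:I | bus: BusRdX
[10] P2: load  L3 | P0:S(21), P1:I, P2:S(21) | bus: BusRd,Flush
[11] P1: load  L3 | P0:S(21), P1:S(21), P2:S(21) | bus: BusRd
[12] P0: store L3 := 11 | P0:M(11), P1:I, P2:I | bus: BusUpgr
[13] P1: store L5 := 92 | P0:I, P1:M(92), P2:I | bus: BusRdX
[14] P2: store L3 := 28 | P0:I, P1:I, P2:M(28) | bus: BusRdX,Flush
[15] P0: store L0 := 66 | P0:M(66), P1:I, P2:I | bus: BusRdX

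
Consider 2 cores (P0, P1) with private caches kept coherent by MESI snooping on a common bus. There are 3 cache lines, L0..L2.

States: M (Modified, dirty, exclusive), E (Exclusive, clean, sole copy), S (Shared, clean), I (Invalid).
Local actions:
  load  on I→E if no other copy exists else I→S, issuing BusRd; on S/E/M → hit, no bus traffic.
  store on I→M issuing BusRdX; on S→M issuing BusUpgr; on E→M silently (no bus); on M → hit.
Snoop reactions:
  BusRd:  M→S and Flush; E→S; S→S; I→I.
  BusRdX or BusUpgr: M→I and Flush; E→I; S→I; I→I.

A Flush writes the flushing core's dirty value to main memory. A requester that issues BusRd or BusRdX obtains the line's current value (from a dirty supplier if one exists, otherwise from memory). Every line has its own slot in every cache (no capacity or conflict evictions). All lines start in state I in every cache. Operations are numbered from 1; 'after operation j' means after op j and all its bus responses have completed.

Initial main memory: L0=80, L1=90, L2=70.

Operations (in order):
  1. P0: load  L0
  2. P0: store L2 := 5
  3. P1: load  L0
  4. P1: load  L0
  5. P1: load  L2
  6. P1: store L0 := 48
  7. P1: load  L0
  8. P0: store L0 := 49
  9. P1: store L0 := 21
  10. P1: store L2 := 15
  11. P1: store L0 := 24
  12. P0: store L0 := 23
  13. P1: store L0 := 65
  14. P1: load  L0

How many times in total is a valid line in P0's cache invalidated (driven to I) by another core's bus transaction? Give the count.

1. P0: load  L0  bus=[BusRd]  L0: P0=E P1=I  mem[L0]=80
2. P0: store L2 := 5  bus=[BusRdX]  L2: P0=M P1=I  mem[L2]=70
3. P1: load  L0  bus=[BusRd]  L0: P0=S P1=S  mem[L0]=80
4. P1: load  L0  bus=[-]  L0: P0=S P1=S  mem[L0]=80
5. P1: load  L2  bus=[BusRd,Flush]  L2: P0=S P1=S  mem[L2]=5
6. P1: store L0 := 48  bus=[BusUpgr]  L0: P0=I P1=M  mem[L0]=80
7. P1: load  L0  bus=[-]  L0: P0=I P1=M  mem[L0]=80
8. P0: store L0 := 49  bus=[BusRdX,Flush]  L0: P0=M P1=I  mem[L0]=48
9. P1: store L0 := 21  bus=[BusRdX,Flush]  L0: P0=I P1=M  mem[L0]=49
10. P1: store L2 := 15  bus=[BusUpgr]  L2: P0=I P1=M  mem[L2]=5
11. P1: store L0 := 24  bus=[-]  L0: P0=I P1=M  mem[L0]=49
12. P0: store L0 := 23  bus=[BusRdX,Flush]  L0: P0=M P1=I  mem[L0]=24
13. P1: store L0 := 65  bus=[BusRdX,Flush]  L0: P0=I P1=M  mem[L0]=23
14. P1: load  L0  bus=[-]  L0: P0=I P1=M  mem[L0]=23

invalidations = 4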